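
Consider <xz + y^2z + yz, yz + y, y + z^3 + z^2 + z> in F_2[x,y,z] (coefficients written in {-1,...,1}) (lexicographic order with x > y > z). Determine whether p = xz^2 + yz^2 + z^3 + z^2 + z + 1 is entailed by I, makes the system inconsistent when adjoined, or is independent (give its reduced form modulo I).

Adjoining xz^2 + yz^2 + z^3 + z^2 + z + 1 makes the ideal the whole ring: the system is inconsistent.

First compute the reduced Gröbner basis of I by Buchberger's algorithm.
f_1 = xz + y^2z + yz, LT = xz.
f_2 = yz + y, LT = yz.
f_3 = y + z^3 + z^2 + z, LT = y.

S(f_2,f_3): lcm = yz. S = y + z^4 + z^3 + z^2.
  reduce S modulo (f_1, f_2, f_3):
  remainder z^4 + z ≠ 0; add h_4 = z^4 + z to the basis.

The other S-polynomials (S(f_1,f_2), S(f_1,f_3), S(f_1,h_4), S(f_2,h_4), S(f_3,h_4)) all reduce to 0 modulo the current basis, so we have a Gröbner basis.
Inter-reduce: drop elements whose leading term is divisible by another's, tail-reduce, and make monic.
Reduced Gröbner basis: {xz, y + z^3 + z^2 + z, z^4 + z}.
Label its elements g_1 = xz, g_2 = y + z^3 + z^2 + z, g_3 = z^4 + z.

Reduce p = xz^2 + yz^2 + z^3 + z^2 + z + 1 modulo G:
  leading term xz^2: subtract (z)·g_1 from xz^2 + yz^2 + z^3 + z^2 + z + 1 → yz^2 + z^3 + z^2 + z + 1
  leading term yz^2: subtract (z^2)·g_2 from yz^2 + z^3 + z^2 + z + 1 → z^5 + z^4 + z^2 + z + 1
  leading term z^5: subtract (z)·g_3 from z^5 + z^4 + z^2 + z + 1 → z^4 + z + 1
  leading term z^4: subtract (1)·g_3 from z^4 + z + 1 → 1
  leading term 1: no divisor's leading term divides it; move 1 to the remainder.
  normal form = 1.
The normal form is nonzero, so p ∉ I. Since p minus its normal form lies in I, I + (p) = I + (r) where r = 1; decide whether this ideal is the whole ring.
Here r = 1 is a nonzero constant, hence a unit: 1 ∈ I + (p), the Gröbner basis of I + (p) is {1}, and the enlarged system has no common solution — adjoining p is inconsistent.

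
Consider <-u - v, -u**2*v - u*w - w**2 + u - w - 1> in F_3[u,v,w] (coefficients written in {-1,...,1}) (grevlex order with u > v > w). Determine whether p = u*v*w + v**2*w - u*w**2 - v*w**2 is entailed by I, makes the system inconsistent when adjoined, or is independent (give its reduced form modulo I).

First compute the reduced Gröbner basis of I by Buchberger's algorithm.
f_1 = -u - v, LT = u.
f_2 = -u**2*v - u*w - w**2 + u - w - 1, LT = u**2*v.

S(f_1,f_2): lcm = u**2*v. S = u*v**2 - u*w - w**2 + u - w - 1.
  reduce S modulo (f_1, f_2):
  remainder -v**3 + v*w - w**2 - v - w - 1 ≠ 0; add h_3 = -v**3 + v*w - w**2 - v - w - 1 to the basis.

The other S-polynomials (S(f_1,h_3), S(f_2,h_3)) all reduce to 0 modulo the current basis, so we have a Gröbner basis.
Inter-reduce: drop elements whose leading term is divisible by another's, tail-reduce, and make monic.
Reduced Gröbner basis: {v**3 - v*w + w**2 + v + w + 1, u + v}.
Label its elements g_1 = v**3 - v*w + w**2 + v + w + 1, g_2 = u + v.

Reduce p = u*v*w + v**2*w - u*w**2 - v*w**2 modulo G:
  leading term u*v*w: subtract (v*w)·g_2 from u*v*w + v**2*w - u*w**2 - v*w**2 → -u*w**2 - v*w**2
  leading term u*w**2: subtract (-w**2)·g_2 from -u*w**2 - v*w**2 → 0
  normal form = 0.
Since the normal form is 0, p ∈ I.

u*v*w + v**2*w - u*w**2 - v*w**2 lies in I (it reduces to 0).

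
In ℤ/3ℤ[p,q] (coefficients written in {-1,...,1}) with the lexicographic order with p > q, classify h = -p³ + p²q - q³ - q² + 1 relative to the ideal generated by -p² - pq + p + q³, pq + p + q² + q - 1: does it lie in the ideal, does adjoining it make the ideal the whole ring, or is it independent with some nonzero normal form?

First compute the reduced Gröbner basis of I by Buchberger's algorithm.
f_1 = -p² - pq + p + q³, LT = p².
f_2 = pq + p + q² + q - 1, LT = pq.

S(f_1,f_2): lcm = p²q. S = -p² + pq + p - q⁴.
  reduce S modulo (f_1, f_2):
  remainder p - q⁴ - q³ + q² + q - 1 ≠ 0; add k_3 = p - q⁴ - q³ + q² + q - 1 to the basis.

S(f_1,k_3): lcm = p². S = pq⁴ + pq³ - pq² - q³.
  reduce S modulo (f_1, f_2, k_3):
  remainder -q⁵ + q⁴ + q² - q ≠ 0; add k_4 = -q⁵ + q⁴ + q² - q to the basis.

The other S-polynomials (S(f_2,k_3), S(f_1,k_4), S(f_2,k_4), S(k_3,k_4)) all reduce to 0 modulo the current basis, so we have a Gröbner basis.
Inter-reduce: drop elements whose leading term is divisible by another's, tail-reduce, and make monic.
Reduced Gröbner basis: {p - q⁴ - q³ + q² + q - 1, q⁵ - q⁴ - q² + q}.
Label its elements g_1 = p - q⁴ - q³ + q² + q - 1, g_2 = q⁵ - q⁴ - q² + q.

Reduce h = -p³ + p²q - q³ - q² + 1 modulo G:
  leading term p³: subtract (-p²)·g_1 from -p³ + p²q - q³ - q² + 1 → -p²q⁴ - p²q³ + p²q² - p²q - p² - q³ - q² + 1
  leading term p²q⁴: subtract (-pq⁴)·g_1 from -p²q⁴ - p²q³ + p²q² - p²q - p² - q³ - q² + 1 → -p²q³ + p²q² - p²q - p² - pq⁸ - pq⁷ + pq⁶ + pq⁵ - pq⁴ - q³ - q² + 1
  leading term p²q³: subtract (-pq³)·g_1 from -p²q³ + p²q² - p²q - p² - pq⁸ - pq⁷ + pq⁶ + pq⁵ - pq⁴ - q³ - q² + 1 → p²q² - p²q - p² - pq⁸ + pq⁷ - pq⁵ - pq³ - q³ - q² + 1
  leading term p²q²: subtract (pq²)·g_1 from p²q² - p²q - p² - pq⁸ + pq⁷ - pq⁵ - pq³ - q³ - q² + 1 → -p²q - p² - pq⁸ + pq⁷ + pq⁶ - pq⁴ + pq³ + pq² - q³ - q² + 1
  leading term p²q: subtract (-pq)·g_1 from -p²q - p² - pq⁸ + pq⁷ + pq⁶ - pq⁴ + pq³ + pq² - q³ - q² + 1 → -p² - pq⁸ + pq⁷ + pq⁶ - pq⁵ + pq⁴ - pq³ - pq² - pq - q³ - q² + 1
  leading term p²: subtract (-p)·g_1 from -p² - pq⁸ + pq⁷ + pq⁶ - pq⁵ + pq⁴ - pq³ - pq² - pq - q³ - q² + 1 → -pq⁸ + pq⁷ + pq⁶ - pq⁵ + pq³ - p - q³ - q² + 1
  leading term pq⁸: subtract (-q⁸)·g_1 from -pq⁸ + pq⁷ + pq⁶ - pq⁵ + pq³ - p - q³ - q² + 1 → pq⁷ + pq⁶ - pq⁵ + pq³ - p - q¹² - q¹¹ + q¹⁰ + q⁹ - q⁸ - q³ - q² + 1
  leading term pq⁷: subtract (q⁷)·g_1 from pq⁷ + pq⁶ - pq⁵ + pq³ - p - q¹² - q¹¹ + q¹⁰ + q⁹ - q⁸ - q³ - q² + 1 → pq⁶ - pq⁵ + pq³ - p - q¹² - q¹⁰ + q⁸ + q⁷ - q³ - q² + 1
  leading term pq⁶: subtract (q⁶)·g_1 from pq⁶ - pq⁵ + pq³ - p - q¹² - q¹⁰ + q⁸ + q⁷ - q³ - q² + 1 → -pq⁵ + pq³ - p - q¹² + q⁹ + q⁶ - q³ - q² + 1
  leading term pq⁵: subtract (-q⁵)·g_1 from -pq⁵ + pq³ - p - q¹² + q⁹ + q⁶ - q³ - q² + 1 → pq³ - p - q¹² - q⁸ + q⁷ - q⁶ - q⁵ - q³ - q² + 1
  leading term pq³: subtract (q³)·g_1 from pq³ - p - q¹² - q⁸ + q⁷ - q⁶ - q⁵ - q³ - q² + 1 → -p - q¹² - q⁸ - q⁷ + q⁵ - q⁴ - q² + 1
  leading term p: subtract (-1)·g_1 from -p - q¹² - q⁸ - q⁷ + q⁵ - q⁴ - q² + 1 → -q¹² - q⁸ - q⁷ + q⁵ + q⁴ - q³ + q
  leading term q¹²: subtract (-q⁷)·g_2 from -q¹² - q⁸ - q⁷ + q⁵ + q⁴ - q³ + q → -q¹¹ - q⁹ - q⁷ + q⁵ + q⁴ - q³ + q
  leading term q¹¹: subtract (-q⁶)·g_2 from -q¹¹ - q⁹ - q⁷ + q⁵ + q⁴ - q³ + q → -q¹⁰ - q⁹ - q⁸ + q⁵ + q⁴ - q³ + q
  leading term q¹⁰: subtract (-q⁵)·g_2 from -q¹⁰ - q⁹ - q⁸ + q⁵ + q⁴ - q³ + q → q⁹ - q⁸ - q⁷ + q⁶ + q⁵ + q⁴ - q³ + q
  leading term q⁹: subtract (q⁴)·g_2 from q⁹ - q⁸ - q⁷ + q⁶ + q⁵ + q⁴ - q³ + q → -q⁷ - q⁶ + q⁴ - q³ + q
  leading term q⁷: subtract (-q²)·g_2 from -q⁷ - q⁶ + q⁴ - q³ + q → q⁶ + q
  leading term q⁶: subtract (q)·g_2 from q⁶ + q → q⁵ + q³ - q² + q
  leading term q⁵: subtract (1)·g_2 from q⁵ + q³ - q² + q → q⁴ + q³
  leading term q⁴: no divisor's leading term divides it; move q⁴ to the remainder.
  leading term q³: no divisor's leading term divides it; move q³ to the remainder.
  normal form = q⁴ + q³.
The normal form is nonzero, so h ∉ I. Since h minus its normal form lies in I, I + (h) = I + (r) where r = q⁴ + q³; decide whether this ideal is the whole ring.
Run Buchberger on G together with r (pairs among the g_i already reduce to 0 since G is a Gröbner basis):
g_1 = p - q⁴ - q³ + q² + q - 1, LT = p.
g_2 = q⁵ - q⁴ - q² + q, LT = q⁵.
r = q⁴ + q³, LT = q⁴.

S(g_2,r): lcm = q⁵. S = q⁴ - q² + q.
  reduce S modulo (g_1, g_2, r):
  remainder -q³ - q² + q ≠ 0; add m_4 = -q³ - q² + q to the basis.

S(g_2,m_4): lcm = q⁵. S = q⁴ + q³ - q² + q.
  reduce S modulo (g_1, g_2, r, m_4):
  remainder -q² + q ≠ 0; add m_5 = -q² + q to the basis.

S(r,m_4): lcm = q⁴. S = q².
  reduce S modulo (g_1, g_2, r, m_4, m_5):
  remainder q ≠ 0; add m_6 = q to the basis.

The other S-polynomials (S(g_1,g_2), S(g_1,r), S(g_1,m_4), S(g_1,m_5), S(g_2,m_5), S(r,m_5), S(m_4,m_5), S(g_1,m_6), S(g_2,m_6), S(r,m_6), S(m_4,m_6), S(m_5,m_6)) all reduce to 0 modulo the current basis, so we have a Gröbner basis.
Inter-reduce: drop elements whose leading term is divisible by another's, tail-reduce, and make monic.
Reduced Gröbner basis: {p - 1, q}.
The reduced Gröbner basis of I + (h) is {p - 1, q} ≠ {1}, a proper ideal, so the enlarged system stays consistent: h is independent of I, with normal form q⁴ + q³.

-p³ + p²q - q³ - q² + 1 is independent of I; its normal form modulo I is q⁴ + q³.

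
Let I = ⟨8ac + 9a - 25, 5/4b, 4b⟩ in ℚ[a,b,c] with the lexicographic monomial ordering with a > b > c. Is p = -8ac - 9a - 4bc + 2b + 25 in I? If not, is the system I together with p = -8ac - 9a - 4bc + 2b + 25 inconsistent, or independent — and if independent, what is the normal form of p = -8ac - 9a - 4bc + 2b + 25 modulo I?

-8ac - 9a - 4bc + 2b + 25 lies in I (it reduces to 0).

First compute the reduced Gröbner basis of I by Buchberger's algorithm.
f_1 = 8ac + 9a - 25, LT = ac.
f_2 = 5/4b, LT = b.
f_3 = 4b, LT = b.

The S-polynomials (S(f_1,f_2), S(f_1,f_3), S(f_2,f_3)) all reduce to 0 modulo the current basis, so we have a Gröbner basis.
Inter-reduce: drop elements whose leading term is divisible by another's, tail-reduce, and make monic.
Reduced Gröbner basis: {ac + 9/8a - 25/8, b}.
Label its elements g_1 = ac + 9/8a - 25/8, g_2 = b.

Reduce p = -8ac - 9a - 4bc + 2b + 25 modulo G:
  leading term ac: subtract (-8)·g_1 from -8ac - 9a - 4bc + 2b + 25 → -4bc + 2b
  leading term bc: subtract (-4c)·g_2 from -4bc + 2b → 2b
  leading term b: subtract (2)·g_2 from 2b → 0
  normal form = 0.
Since the normal form is 0, p ∈ I.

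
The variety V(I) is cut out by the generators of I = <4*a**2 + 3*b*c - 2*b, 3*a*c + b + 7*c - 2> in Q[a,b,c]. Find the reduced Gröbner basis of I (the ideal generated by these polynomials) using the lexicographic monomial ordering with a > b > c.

G = {a**2 + 3/4*b*c - 1/2*b, a*b - 2*a - 9/4*b*c**2 + 3/2*b*c - 7/3*b - 49/3*c + 14/3, a*c + 1/3*b + 7/3*c - 2/3, b**2 + 27/4*b*c**3 - 9/2*b*c**2 + 14*b*c - 4*b + 49*c**2 - 28*c + 4}

f_1 = 4*a**2 + 3*b*c - 2*b, LT = a**2.
f_2 = 3*a*c + b + 7*c - 2, LT = a*c.

S(f_1,f_2): lcm = a**2*c. S = -1/3*a*b - 7/3*a*c + 2/3*a + 3/4*b*c**2 - 1/2*b*c.
  leading term a*b: no divisor's leading term divides it; move -1/3*a*b to the remainder.
  leading term a*c: subtract (-7/9)·f_2 from -7/3*a*c + 2/3*a + 3/4*b*c**2 - 1/2*b*c → 2/3*a + 3/4*b*c**2 - 1/2*b*c + 7/9*b + 49/9*c - 14/9
  leading term a: no divisor's leading term divides it; move 2/3*a to the remainder.
  leading term b*c**2: no divisor's leading term divides it; move 3/4*b*c**2 to the remainder.
  leading term b*c: no divisor's leading term divides it; move -1/2*b*c to the remainder.
  leading term b: no divisor's leading term divides it; move 7/9*b to the remainder.
  leading term c: no divisor's leading term divides it; move 49/9*c to the remainder.
  leading term 1: no divisor's leading term divides it; move -14/9 to the remainder.
  remainder -1/3*a*b + 2/3*a + 3/4*b*c**2 - 1/2*b*c + 7/9*b + 49/9*c - 14/9 ≠ 0; add g_3 = -1/3*a*b + 2/3*a + 3/4*b*c**2 - 1/2*b*c + 7/9*b + 49/9*c - 14/9 to the basis.

S(f_1,g_3): lcm = a**2*b. S = 2*a**2 + 9/4*a*b*c**2 - 3/2*a*b*c + 7/3*a*b + 49/3*a*c - 14/3*a + 3/4*b**2*c - 1/2*b**2.
  leading term a**2: subtract (1/2)·f_1 from 2*a**2 + 9/4*a*b*c**2 - 3/2*a*b*c + 7/3*a*b + 49/3*a*c - 14/3*a + 3/4*b**2*c - 1/2*b**2 → 9/4*a*b*c**2 - 3/2*a*b*c + 7/3*a*b + 49/3*a*c - 14/3*a + 3/4*b**2*c - 1/2*b**2 - 3/2*b*c + b
  leading term a*b*c**2: subtract (3/4*b*c)·f_2 from 9/4*a*b*c**2 - 3/2*a*b*c + 7/3*a*b + 49/3*a*c - 14/3*a + 3/4*b**2*c - 1/2*b**2 - 3/2*b*c + b → -3/2*a*b*c + 7/3*a*b + 49/3*a*c - 14/3*a - 1/2*b**2 - 21/4*b*c**2 + b
  leading term a*b*c: subtract (-1/2*b)·f_2 from -3/2*a*b*c + 7/3*a*b + 49/3*a*c - 14/3*a - 1/2*b**2 - 21/4*b*c**2 + b → 7/3*a*b + 49/3*a*c - 14/3*a - 21/4*b*c**2 + 7/2*b*c
  leading term a*b: subtract (-7)·g_3 from 7/3*a*b + 49/3*a*c - 14/3*a - 21/4*b*c**2 + 7/2*b*c → 49/3*a*c + 49/9*b + 343/9*c - 98/9
  leading term a*c: subtract (49/9)·f_2 from 49/3*a*c + 49/9*b + 343/9*c - 98/9 → 0
  remainder 0.

S(f_2,g_3): lcm = a*b*c. S = 2*a*c + 1/3*b**2 + 9/4*b*c**3 - 3/2*b*c**2 + 14/3*b*c - 2/3*b + 49/3*c**2 - 14/3*c.
  leading term a*c: subtract (2/3)·f_2 from 2*a*c + 1/3*b**2 + 9/4*b*c**3 - 3/2*b*c**2 + 14/3*b*c - 2/3*b + 49/3*c**2 - 14/3*c → 1/3*b**2 + 9/4*b*c**3 - 3/2*b*c**2 + 14/3*b*c - 4/3*b + 49/3*c**2 - 28/3*c + 4/3
  leading term b**2: no divisor's leading term divides it; move 1/3*b**2 to the remainder.
  leading term b*c**3: no divisor's leading term divides it; move 9/4*b*c**3 to the remainder.
  leading term b*c**2: no divisor's leading term divides it; move -3/2*b*c**2 to the remainder.
  leading term b*c: no divisor's leading term divides it; move 14/3*b*c to the remainder.
  leading term b: no divisor's leading term divides it; move -4/3*b to the remainder.
  leading term c**2: no divisor's leading term divides it; move 49/3*c**2 to the remainder.
  leading term c: no divisor's leading term divides it; move -28/3*c to the remainder.
  leading term 1: no divisor's leading term divides it; move 4/3 to the remainder.
  remainder 1/3*b**2 + 9/4*b*c**3 - 3/2*b*c**2 + 14/3*b*c - 4/3*b + 49/3*c**2 - 28/3*c + 4/3 ≠ 0; add g_4 = 1/3*b**2 + 9/4*b*c**3 - 3/2*b*c**2 + 14/3*b*c - 4/3*b + 49/3*c**2 - 28/3*c + 4/3 to the basis.

S(f_1,g_4): leading monomials are coprime, so the S-polynomial reduces to 0 (Buchberger's first criterion).
S(f_2,g_4): leading monomials are coprime, so the S-polynomial reduces to 0 (Buchberger's first criterion).
S(g_3,g_4): lcm = a*b**2. S = -27/4*a*b*c**3 + 9/2*a*b*c**2 - 14*a*b*c + 2*a*b - 49*a*c**2 + 28*a*c - 4*a - 9/4*b**2*c**2 + 3/2*b**2*c - 7/3*b**2 - 49/3*b*c + 14/3*b.
  leading term a*b*c**3: subtract (-9/4*b*c**2)·f_2 from -27/4*a*b*c**3 + 9/2*a*b*c**2 - 14*a*b*c + 2*a*b - 49*a*c**2 + 28*a*c - 4*a - 9/4*b**2*c**2 + 3/2*b**2*c - 7/3*b**2 - 49/3*b*c + 14/3*b → 9/2*a*b*c**2 - 14*a*b*c + 2*a*b - 49*a*c**2 + 28*a*c - 4*a + 3/2*b**2*c - 7/3*b**2 + 63/4*b*c**3 - 9/2*b*c**2 - 49/3*b*c + 14/3*b
  leading term a*b*c**2: subtract (3/2*b*c)·f_2 from 9/2*a*b*c**2 - 14*a*b*c + 2*a*b - 49*a*c**2 + 28*a*c - 4*a + 3/2*b**2*c - 7/3*b**2 + 63/4*b*c**3 - 9/2*b*c**2 - 49/3*b*c + 14/3*b → -14*a*b*c + 2*a*b - 49*a*c**2 + 28*a*c - 4*a - 7/3*b**2 + 63/4*b*c**3 - 15*b*c**2 - 40/3*b*c + 14/3*b
  leading term a*b*c: subtract (-14/3*b)·f_2 from -14*a*b*c + 2*a*b - 49*a*c**2 + 28*a*c - 4*a - 7/3*b**2 + 63/4*b*c**3 - 15*b*c**2 - 40/3*b*c + 14/3*b → 2*a*b - 49*a*c**2 + 28*a*c - 4*a + 7/3*b**2 + 63/4*b*c**3 - 15*b*c**2 + 58/3*b*c - 14/3*b
  leading term a*b: subtract (-6)·g_3 from 2*a*b - 49*a*c**2 + 28*a*c - 4*a + 7/3*b**2 + 63/4*b*c**3 - 15*b*c**2 + 58/3*b*c - 14/3*b → -49*a*c**2 + 28*a*c + 7/3*b**2 + 63/4*b*c**3 - 21/2*b*c**2 + 49/3*b*c + 98/3*c - 28/3
  leading term a*c**2: subtract (-49/3*c)·f_2 from -49*a*c**2 + 28*a*c + 7/3*b**2 + 63/4*b*c**3 - 21/2*b*c**2 + 49/3*b*c + 98/3*c - 28/3 → 28*a*c + 7/3*b**2 + 63/4*b*c**3 - 21/2*b*c**2 + 98/3*b*c + 343/3*c**2 - 28/3
  leading term a*c: subtract (28/3)·f_2 from 28*a*c + 7/3*b**2 + 63/4*b*c**3 - 21/2*b*c**2 + 98/3*b*c + 343/3*c**2 - 28/3 → 7/3*b**2 + 63/4*b*c**3 - 21/2*b*c**2 + 98/3*b*c - 28/3*b + 343/3*c**2 - 196/3*c + 28/3
  leading term b**2: subtract (7)·g_4 from 7/3*b**2 + 63/4*b*c**3 - 21/2*b*c**2 + 98/3*b*c - 28/3*b + 343/3*c**2 - 196/3*c + 28/3 → 0
  remainder 0.

Every S-polynomial of the final basis reduces to 0, so we have a Gröbner basis.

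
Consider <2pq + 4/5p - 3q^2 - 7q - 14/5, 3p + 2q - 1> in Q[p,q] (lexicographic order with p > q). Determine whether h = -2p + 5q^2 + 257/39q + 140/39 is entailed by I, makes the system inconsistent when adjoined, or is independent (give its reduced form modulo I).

-2p + 5q^2 + 257/39q + 140/39 lies in I (it reduces to 0).

First compute the reduced Gröbner basis of I by Buchberger's algorithm.
f_1 = 2pq + 4/5p - 3q^2 - 7q - 14/5, LT = pq.
f_2 = 3p + 2q - 1, LT = p.

S(f_1,f_2): lcm = pq. S = 2/5p - 13/6q^2 - 19/6q - 7/5.
  reduce S modulo (f_1, f_2):
  remainder -13/6q^2 - 103/30q - 19/15 ≠ 0; add k_3 = -13/6q^2 - 103/30q - 19/15 to the basis.

The other S-polynomials (S(f_1,k_3), S(f_2,k_3)) all reduce to 0 modulo the current basis, so we have a Gröbner basis.
Inter-reduce: drop elements whose leading term is divisible by another's, tail-reduce, and make monic.
Reduced Gröbner basis: {p + 2/3q - 1/3, q^2 + 103/65q + 38/65}.
Label its elements g_1 = p + 2/3q - 1/3, g_2 = q^2 + 103/65q + 38/65.

Reduce h = -2p + 5q^2 + 257/39q + 140/39 modulo G:
  leading term p: subtract (-2)·g_1 from -2p + 5q^2 + 257/39q + 140/39 → 5q^2 + 103/13q + 38/13
  leading term q^2: subtract (5)·g_2 from 5q^2 + 103/13q + 38/13 → 0
  normal form = 0.
Since the normal form is 0, h ∈ I.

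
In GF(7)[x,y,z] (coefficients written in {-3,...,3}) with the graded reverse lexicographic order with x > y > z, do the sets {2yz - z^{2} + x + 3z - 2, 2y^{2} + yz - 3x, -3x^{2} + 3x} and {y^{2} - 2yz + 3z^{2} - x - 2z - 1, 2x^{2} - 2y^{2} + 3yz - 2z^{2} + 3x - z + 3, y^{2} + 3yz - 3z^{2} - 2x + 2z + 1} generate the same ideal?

Equality of ideals is decidable: compute both reduced Gröbner bases (unique for the ordering) and check whether they agree.
Buchberger on the first generating set:
f_1 = 2yz - z^{2} + x + 3z - 2, LT = yz.
f_2 = 2y^{2} + yz - 3x, LT = y^{2}.
f_3 = -3x^{2} + 3x, LT = x^{2}.

S(f_1,f_2): lcm = y^{2}z. S = -yz^{2} - 3xy - 2xz - 2yz - y.
  reduce S modulo (f_1, f_2, f_3):
  remainder 3z^{3} - 3xy + 2xz - 3z^{2} + x - y + 2z - 2 ≠ 0; add g_4 = 3z^{3} - 3xy + 2xz - 3z^{2} + x - y + 2z - 2 to the basis.

The other S-polynomials (S(f_1,f_3), S(f_2,f_3), S(f_1,g_4), S(f_2,g_4), S(f_3,g_4)) all reduce to 0 modulo the current basis, so we have a Gröbner basis.
Inter-reduce: drop elements whose leading term is divisible by another's, tail-reduce, and make monic.
Reduced Gröbner basis: {z^{3} - xy + 3xz - z^{2} - 2x + 2y + 3z - 3, x^{2} - x, y^{2} + 2z^{2} + z - 3, yz + 3z^{2} - 3x - 2z - 1}.

Buchberger on the second generating set:
h_1 = y^{2} - 2yz + 3z^{2} - x - 2z - 1, LT = y^{2}.
h_2 = 2x^{2} - 2y^{2} + 3yz - 2z^{2} + 3x - z + 3, LT = x^{2}.
h_3 = y^{2} + 3yz - 3z^{2} - 2x + 2z + 1, LT = y^{2}.

S(h_1,h_3): lcm = y^{2}. S = 2yz - z^{2} + x + 3z - 2.
  reduce S modulo (h_1, h_2, h_3):
  remainder 2yz - z^{2} + x + 3z - 2 ≠ 0; add k_4 = 2yz - z^{2} + x + 3z - 2 to the basis.

S(h_1,k_4): lcm = y^{2}z. S = 2yz^{2} + 3z^{3} + 3xy - xz + 2yz - 2z^{2} + y - z.
  reduce S modulo (h_1, h_2, h_3, k_4):
  remainder -3z^{3} + 3xy - 2xz + 3z^{2} - x + y - 2z + 2 ≠ 0; add k_5 = -3z^{3} + 3xy - 2xz + 3z^{2} - x + y - 2z + 2 to the basis.

The other S-polynomials (S(h_1,h_2), S(h_2,h_3), S(h_2,k_4), S(h_3,k_4), S(h_1,k_5), S(h_2,k_5), S(h_3,k_5), S(k_4,k_5)) all reduce to 0 modulo the current basis, so we have a Gröbner basis.
Inter-reduce: drop elements whose leading term is divisible by another's, tail-reduce, and make monic.
Reduced Gröbner basis: {z^{3} - xy + 3xz - z^{2} - 2x + 2y + 3z - 3, x^{2} - x, y^{2} + 2z^{2} + z - 3, yz + 3z^{2} - 3x - 2z - 1}.

The two bases agree; hence the ideals are identical.
The choice of monomial ordering does not affect the verdict — as long as both bases are computed under the same ordering, their equality decides ideal equality.

Yes, the ideals are equal.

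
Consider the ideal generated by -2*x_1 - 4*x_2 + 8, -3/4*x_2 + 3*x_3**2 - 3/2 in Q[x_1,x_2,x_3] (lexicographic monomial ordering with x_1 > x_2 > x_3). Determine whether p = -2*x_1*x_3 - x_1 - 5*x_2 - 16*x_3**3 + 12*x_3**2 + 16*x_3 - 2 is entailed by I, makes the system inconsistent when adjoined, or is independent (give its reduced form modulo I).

First compute the reduced Gröbner basis of I by Buchberger's algorithm.
f_1 = -2*x_1 - 4*x_2 + 8, LT = x_1.
f_2 = -3/4*x_2 + 3*x_3**2 - 3/2, LT = x_2.

The S-polynomials (S(f_1,f_2)) all reduce to 0 modulo the current basis, so we have a Gröbner basis.
Inter-reduce: drop elements whose leading term is divisible by another's, tail-reduce, and make monic.
Reduced Gröbner basis: {x_1 + 8*x_3**2 - 8, x_2 - 4*x_3**2 + 2}.
Label its elements g_1 = x_1 + 8*x_3**2 - 8, g_2 = x_2 - 4*x_3**2 + 2.

Reduce p = -2*x_1*x_3 - x_1 - 5*x_2 - 16*x_3**3 + 12*x_3**2 + 16*x_3 - 2 modulo G:
  leading term x_1*x_3: subtract (-2*x_3)·g_1 from -2*x_1*x_3 - x_1 - 5*x_2 - 16*x_3**3 + 12*x_3**2 + 16*x_3 - 2 → -x_1 - 5*x_2 + 12*x_3**2 - 2
  leading term x_1: subtract (-1)·g_1 from -x_1 - 5*x_2 + 12*x_3**2 - 2 → -5*x_2 + 20*x_3**2 - 10
  leading term x_2: subtract (-5)·g_2 from -5*x_2 + 20*x_3**2 - 10 → 0
  normal form = 0.
Since the normal form is 0, p ∈ I.

-2*x_1*x_3 - x_1 - 5*x_2 - 16*x_3**3 + 12*x_3**2 + 16*x_3 - 2 lies in I (it reduces to 0).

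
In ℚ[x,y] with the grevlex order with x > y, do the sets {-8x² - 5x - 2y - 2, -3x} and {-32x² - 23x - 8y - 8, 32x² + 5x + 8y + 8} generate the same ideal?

Yes, the ideals are equal.

For a fixed monomial order, each ideal has a unique reduced Gröbner basis; comparing bases decides equality.
Buchberger on the first generating set:
f_1 = -8x² - 5x - 2y - 2, LT = x².
f_2 = -3x, LT = x.

S(f_1,f_2): lcm = x². S = ⅝x + ¼y + ¼.
  leading term x: subtract (-5/24)·f_2 from ⅝x + ¼y + ¼ → ¼y + ¼
  leading term y: no divisor's leading term divides it; move ¼y to the remainder.
  leading term 1: no divisor's leading term divides it; move ¼ to the remainder.
  remainder ¼y + ¼ ≠ 0; add g_3 = ¼y + ¼ to the basis.

S(f_1,g_3): leading monomials are coprime, so the S-polynomial reduces to 0 (Buchberger's first criterion).
S(f_2,g_3): leading monomials are coprime, so the S-polynomial reduces to 0 (Buchberger's first criterion).
Every S-polynomial of the final basis reduces to 0, so we have a Gröbner basis.
Inter-reduce: drop elements whose leading term is divisible by another's, tail-reduce, and make monic.
Reduced Gröbner basis: {x, y + 1}.

Buchberger on the second generating set:
h_1 = -32x² - 23x - 8y - 8, LT = x².
h_2 = 32x² + 5x + 8y + 8, LT = x².

S(h_1,h_2): lcm = x². S = 9/16x.
  leading term x: no divisor's leading term divides it; move 9/16x to the remainder.
  remainder 9/16x ≠ 0; add k_3 = 9/16x to the basis.

S(h_1,k_3): lcm = x². S = 23/32x + ¼y + ¼.
  leading term x: subtract (23/18)·k_3 from 23/32x + ¼y + ¼ → ¼y + ¼
  leading term y: no divisor's leading term divides it; move ¼y to the remainder.
  leading term 1: no divisor's leading term divides it; move ¼ to the remainder.
  remainder ¼y + ¼ ≠ 0; add k_4 = ¼y + ¼ to the basis.

S(h_2,k_3): lcm = x². S = 5/32x + ¼y + ¼.
  leading term x: subtract (5/18)·k_3 from 5/32x + ¼y + ¼ → ¼y + ¼
  leading term y: subtract (1)·k_4 from ¼y + ¼ → 0
  remainder 0.

S(h_1,k_4): leading monomials are coprime, so the S-polynomial reduces to 0 (Buchberger's first criterion).
S(h_2,k_4): leading monomials are coprime, so the S-polynomial reduces to 0 (Buchberger's first criterion).
S(k_3,k_4): leading monomials are coprime, so the S-polynomial reduces to 0 (Buchberger's first criterion).
Every S-polynomial of the final basis reduces to 0, so we have a Gröbner basis.
Inter-reduce: drop elements whose leading term is divisible by another's, tail-reduce, and make monic.
Reduced Gröbner basis: {x, y + 1}.

These coincide, so the ideals are equal.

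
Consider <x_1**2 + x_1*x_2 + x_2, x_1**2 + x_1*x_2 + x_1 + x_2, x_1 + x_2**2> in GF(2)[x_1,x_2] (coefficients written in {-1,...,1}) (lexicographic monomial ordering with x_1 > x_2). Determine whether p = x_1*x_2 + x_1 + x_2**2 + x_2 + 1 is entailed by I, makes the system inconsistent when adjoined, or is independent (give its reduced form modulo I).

First compute the reduced Gröbner basis of I by Buchberger's algorithm.
f_1 = x_1**2 + x_1*x_2 + x_2, LT = x_1**2.
f_2 = x_1**2 + x_1*x_2 + x_1 + x_2, LT = x_1**2.
f_3 = x_1 + x_2**2, LT = x_1.

S(f_1,f_2): lcm = x_1**2. S = x_1.
  leading term x_1: subtract (1)·f_3 from x_1 → x_2**2
  leading term x_2**2: no divisor's leading term divides it; move x_2**2 to the remainder.
  remainder x_2**2 ≠ 0; add h_4 = x_2**2 to the basis.

S(f_1,f_3): lcm = x_1**2. S = x_1*x_2**2 + x_1*x_2 + x_2.
  leading term x_1*x_2**2: subtract (x_2**2)·f_3 from x_1*x_2**2 + x_1*x_2 + x_2 → x_1*x_2 + x_2**4 + x_2
  leading term x_1*x_2: subtract (x_2)·f_3 from x_1*x_2 + x_2**4 + x_2 → x_2**4 + x_2**3 + x_2
  leading term x_2**4: subtract (x_2**2)·h_4 from x_2**4 + x_2**3 + x_2 → x_2**3 + x_2
  leading term x_2**3: subtract (x_2)·h_4 from x_2**3 + x_2 → x_2
  leading term x_2: no divisor's leading term divides it; move x_2 to the remainder.
  remainder x_2 ≠ 0; add h_5 = x_2 to the basis.

The other S-polynomials (S(f_2,f_3), S(f_1,h_4), S(f_2,h_4), S(f_3,h_4), S(f_1,h_5), S(f_2,h_5), S(f_3,h_5), S(h_4,h_5)) all reduce to 0 modulo the current basis, so we have a Gröbner basis.
Inter-reduce: drop elements whose leading term is divisible by another's, tail-reduce, and make monic.
Reduced Gröbner basis: {x_1, x_2}.
Label its elements g_1 = x_1, g_2 = x_2.

Reduce p = x_1*x_2 + x_1 + x_2**2 + x_2 + 1 modulo G:
  leading term x_1*x_2: subtract (x_2)·g_1 from x_1*x_2 + x_1 + x_2**2 + x_2 + 1 → x_1 + x_2**2 + x_2 + 1
  leading term x_1: subtract (1)·g_1 from x_1 + x_2**2 + x_2 + 1 → x_2**2 + x_2 + 1
  leading term x_2**2: subtract (x_2)·g_2 from x_2**2 + x_2 + 1 → x_2 + 1
  leading term x_2: subtract (1)·g_2 from x_2 + 1 → 1
  leading term 1: no divisor's leading term divides it; move 1 to the remainder.
  normal form = 1.
The normal form is nonzero, so p ∉ I. Since p minus its normal form lies in I, I + (p) = I + (r) where r = 1; decide whether this ideal is the whole ring.
Here r = 1 is a nonzero constant, hence a unit: 1 ∈ I + (p), the Gröbner basis of I + (p) is {1}, and the enlarged system has no common solution — adjoining p is inconsistent.

Ideal membership is decidable via reduction modulo a Gröbner basis.

Adjoining x_1*x_2 + x_1 + x_2**2 + x_2 + 1 makes the ideal the whole ring: the system is inconsistent.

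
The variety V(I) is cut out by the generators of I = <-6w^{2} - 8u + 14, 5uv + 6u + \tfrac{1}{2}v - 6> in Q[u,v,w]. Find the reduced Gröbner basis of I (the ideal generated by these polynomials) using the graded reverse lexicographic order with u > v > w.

G = {uv + \tfrac{6}{5}u + \tfrac{1}{10}v - \tfrac{6}{5}, w^{2} + \tfrac{4}{3}u - \tfrac{7}{3}}

f_1 = -6w^{2} - 8u + 14, LT = w^{2}.
f_2 = 5uv + 6u + \tfrac{1}{2}v - 6, LT = uv.

The S-polynomials (S(f_1,f_2)) all reduce to 0 modulo the current basis, so we have a Gröbner basis.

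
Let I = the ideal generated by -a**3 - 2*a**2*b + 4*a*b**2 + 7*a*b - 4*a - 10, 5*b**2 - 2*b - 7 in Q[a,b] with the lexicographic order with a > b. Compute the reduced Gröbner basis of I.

f_1 = -a**3 - 2*a**2*b + 4*a*b**2 + 7*a*b - 4*a - 10, LT = a**3.
f_2 = 5*b**2 - 2*b - 7, LT = b**2.

The S-polynomials (S(f_1,f_2)) all reduce to 0 modulo the current basis, so we have a Gröbner basis.

G = {a**3 + 2*a**2*b - 43/5*a*b - 8/5*a + 10, b**2 - 2/5*b - 7/5}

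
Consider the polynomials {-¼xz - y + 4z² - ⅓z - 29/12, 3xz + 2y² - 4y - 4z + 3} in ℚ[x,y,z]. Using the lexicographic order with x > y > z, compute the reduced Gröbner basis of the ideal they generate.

This is the nonlinear analogue of row-reducing a linear system.

f_1 = -¼xz - y + 4z² - ⅓z - 29/12, LT = xz.
f_2 = 3xz + 2y² - 4y - 4z + 3, LT = xz.

S(f_1,f_2): lcm = xz. S = -⅔y² + 16/3y - 16z² + 8/3z + 26/3.
  leading term y²: no divisor's leading term divides it; move -⅔y² to the remainder.
  leading term y: no divisor's leading term divides it; move 16/3y to the remainder.
  leading term z²: no divisor's leading term divides it; move -16z² to the remainder.
  leading term z: no divisor's leading term divides it; move 8/3z to the remainder.
  leading term 1: no divisor's leading term divides it; move 26/3 to the remainder.
  remainder -⅔y² + 16/3y - 16z² + 8/3z + 26/3 ≠ 0; add g_3 = -⅔y² + 16/3y - 16z² + 8/3z + 26/3 to the basis.

The other S-polynomials (S(f_1,g_3), S(f_2,g_3)) all reduce to 0 modulo the current basis, so we have a Gröbner basis.
Inter-reduce: drop elements whose leading term is divisible by another's, tail-reduce, and make monic.

G = {xz + 4y - 16z² + 4/3z + 29/3, y² - 8y + 24z² - 4z - 13}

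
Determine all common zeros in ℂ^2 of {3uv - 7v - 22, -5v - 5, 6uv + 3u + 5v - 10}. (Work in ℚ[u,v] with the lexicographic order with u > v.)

Compute a lex Gröbner basis by Buchberger's algorithm.
f_1 = 3uv - 7v - 22, LT = uv.
f_2 = -5v - 5, LT = v.
f_3 = 6uv + 3u + 5v - 10, LT = uv.

S(f_1,f_2): lcm = uv. S = -u - 7/3v - 22/3.
  leading term u: no divisor's leading term divides it; move -u to the remainder.
  leading term v: subtract (7/15)·f_2 from -7/3v - 22/3 → -5
  leading term 1: no divisor's leading term divides it; move -5 to the remainder.
  remainder -u - 5 ≠ 0; add h_4 = -u - 5 to the basis.

The other S-polynomials (S(f_1,f_3), S(f_2,f_3), S(f_1,h_4), S(f_2,h_4), S(f_3,h_4)) all reduce to 0 modulo the current basis, so we have a Gröbner basis.
Inter-reduce: drop elements whose leading term is divisible by another's, tail-reduce, and make monic.
Reduced Gröbner basis: {u + 5, v + 1}.

From the last basis element, v + 1 = 0, so v takes values in {-1}. Each choice, substituted upward through the basis, yields the corresponding point(s) of the solution set.
  v = -1: the earlier basis element becomes u + 5 = 0, giving u = -5 — point (-5, -1).
A lex Gröbner basis triangularizes the system, enabling back-substitution.

{(-5, -1)}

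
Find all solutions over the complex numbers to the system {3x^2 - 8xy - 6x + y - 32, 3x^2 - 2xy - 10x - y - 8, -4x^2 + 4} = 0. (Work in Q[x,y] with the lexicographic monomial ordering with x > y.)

{(1, -5)}

Compute a lex Gröbner basis by Buchberger's algorithm.
f_1 = 3x^2 - 8xy - 6x + y - 32, LT = x^2.
f_2 = 3x^2 - 2xy - 10x - y - 8, LT = x^2.
f_3 = -4x^2 + 4, LT = x^2.

S(f_1,f_2): lcm = x^2. S = -2xy + 4/3x + 2/3y - 8.
  reduce S modulo (f_1, f_2, f_3):
  remainder -2xy + 4/3x + 2/3y - 8 ≠ 0; add h_4 = -2xy + 4/3x + 2/3y - 8 to the basis.

S(f_1,f_3): lcm = x^2. S = -8/3xy - 2x + 1/3y - 29/3.
  reduce S modulo (f_1, f_2, f_3, h_4):
  remainder -34/9x - 5/9y + 1 ≠ 0; add h_5 = -34/9x - 5/9y + 1 to the basis.

S(f_1,h_4): lcm = x^2y. S = 2/3x^2 - 8/3xy^2 - 5/3xy - 4x + 1/3y^2 - 32/3y.
  reduce S modulo (f_1, f_2, f_3, h_4, h_5):
  remainder -5/9y^2 - 2/9y + 115/9 ≠ 0; add h_6 = -5/9y^2 - 2/9y + 115/9 to the basis.

S(f_3,h_4): lcm = x^2y. S = 2/3x^2 + 1/3xy - 4x - y.
  reduce S modulo (f_1, f_2, f_3, h_4, h_5, h_6):
  remainder -1/3y - 5/3 ≠ 0; add h_7 = -1/3y - 5/3 to the basis.

The other S-polynomials (S(f_2,f_3), S(f_2,h_4), S(f_1,h_5), S(f_2,h_5), S(f_3,h_5), S(h_4,h_5), S(f_1,h_6), S(f_2,h_6), S(f_3,h_6), S(h_4,h_6), S(h_5,h_6), S(f_1,h_7), S(f_2,h_7), S(f_3,h_7), S(h_4,h_7), S(h_5,h_7), S(h_6,h_7)) all reduce to 0 modulo the current basis, so we have a Gröbner basis.
Inter-reduce: drop elements whose leading term is divisible by another's, tail-reduce, and make monic.
Reduced Gröbner basis: {x - 1, y + 5}.

Elimination: the polynomial y + 5 lies in the elimination ideal for y, so y ∈ {-5}. For each such y, the remaining basis elements (now univariate) give the rest of the solution.
  y = -5: the earlier basis element becomes x - 1 = 0, giving x = 1 — point (1, -5).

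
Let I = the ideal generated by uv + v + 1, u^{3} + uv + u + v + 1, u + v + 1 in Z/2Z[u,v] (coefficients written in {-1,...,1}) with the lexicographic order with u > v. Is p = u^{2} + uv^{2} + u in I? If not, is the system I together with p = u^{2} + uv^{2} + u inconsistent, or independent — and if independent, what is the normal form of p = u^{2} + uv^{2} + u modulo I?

u^{2} + uv^{2} + u lies in I (it reduces to 0).

First compute the reduced Gröbner basis of I by Buchberger's algorithm.
f_1 = uv + v + 1, LT = uv.
f_2 = u^{3} + uv + u + v + 1, LT = u^{3}.
f_3 = u + v + 1, LT = u.

S(f_1,f_2): lcm = u^{3}v. S = u^{2}v + u^{2} + uv^{2} + uv + v^{2} + v.
  leading term u^{2}v: subtract (u)·f_1 from u^{2}v + u^{2} + uv^{2} + uv + v^{2} + v → u^{2} + uv^{2} + u + v^{2} + v
  leading term u^{2}: subtract (u)·f_3 from u^{2} + uv^{2} + u + v^{2} + v → uv^{2} + uv + v^{2} + v
  leading term uv^{2}: subtract (v)·f_1 from uv^{2} + uv + v^{2} + v → uv
  leading term uv: subtract (1)·f_1 from uv → v + 1
  leading term v: no divisor's leading term divides it; move v to the remainder.
  leading term 1: no divisor's leading term divides it; move 1 to the remainder.
  remainder v + 1 ≠ 0; add h_4 = v + 1 to the basis.

The other S-polynomials (S(f_1,f_3), S(f_2,f_3), S(f_1,h_4), S(f_2,h_4), S(f_3,h_4)) all reduce to 0 modulo the current basis, so we have a Gröbner basis.
Inter-reduce: drop elements whose leading term is divisible by another's, tail-reduce, and make monic.
Reduced Gröbner basis: {u, v + 1}.
Label its elements g_1 = u, g_2 = v + 1.

Reduce p = u^{2} + uv^{2} + u modulo G:
  leading term u^{2}: subtract (u)·g_1 from u^{2} + uv^{2} + u → uv^{2} + u
  leading term uv^{2}: subtract (v^{2})·g_1 from uv^{2} + u → u
  leading term u: subtract (1)·g_1 from u → 0
  normal form = 0.
Since the normal form is 0, p ∈ I.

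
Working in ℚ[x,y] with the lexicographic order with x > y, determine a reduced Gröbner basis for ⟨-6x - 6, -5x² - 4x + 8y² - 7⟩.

G = {x + 1, y² - 1}

f_1 = -6x - 6, LT = x.
f_2 = -5x² - 4x + 8y² - 7, LT = x².

S(f_1,f_2): lcm = x². S = ⅕x + 8/5y² - 7/5.
  leading term x: subtract (-1/30)·f_1 from ⅕x + 8/5y² - 7/5 → 8/5y² - 8/5
  leading term y²: no divisor's leading term divides it; move 8/5y² to the remainder.
  leading term 1: no divisor's leading term divides it; move -8/5 to the remainder.
  remainder 8/5y² - 8/5 ≠ 0; add g_3 = 8/5y² - 8/5 to the basis.

S(f_1,g_3): leading monomials are coprime, so the S-polynomial reduces to 0 (Buchberger's first criterion).
S(f_2,g_3): leading monomials are coprime, so the S-polynomial reduces to 0 (Buchberger's first criterion).
Every S-polynomial of the final basis reduces to 0, so we have a Gröbner basis.
Inter-reduce: drop elements whose leading term is divisible by another's, tail-reduce, and make monic.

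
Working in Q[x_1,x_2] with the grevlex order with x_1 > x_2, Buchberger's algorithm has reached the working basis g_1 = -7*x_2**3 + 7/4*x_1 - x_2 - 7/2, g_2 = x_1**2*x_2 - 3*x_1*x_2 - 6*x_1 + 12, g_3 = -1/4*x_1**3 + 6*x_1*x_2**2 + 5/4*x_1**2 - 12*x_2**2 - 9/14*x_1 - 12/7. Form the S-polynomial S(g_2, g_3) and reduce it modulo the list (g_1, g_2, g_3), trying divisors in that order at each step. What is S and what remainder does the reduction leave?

S(g_2, g_3) = 24*x_1*x_2**3 + 2*x_1**2*x_2 - 48*x_2**3 - 6*x_1**2 - 18/7*x_1*x_2 + 12*x_1 - 48/7*x_2; remainder on division = 0.

lcm(LM(g_2), LM(g_3)) = x_1**3*x_2.
S = (lcm/LT(g_2))·g_2 − (lcm/LT(g_3))·g_3 = 24*x_1*x_2**3 + 2*x_1**2*x_2 - 48*x_2**3 - 6*x_1**2 - 18/7*x_1*x_2 + 12*x_1 - 48/7*x_2.
Reduce S modulo (g_1, g_2, g_3) in that order:
  leading term x_1*x_2**3: subtract (-24/7*x_1)·g_1 from 24*x_1*x_2**3 + 2*x_1**2*x_2 - 48*x_2**3 - 6*x_1**2 - 18/7*x_1*x_2 + 12*x_1 - 48/7*x_2 → 2*x_1**2*x_2 - 48*x_2**3 - 6*x_1*x_2 - 48/7*x_2
  leading term x_1**2*x_2: subtract (2)·g_2 from 2*x_1**2*x_2 - 48*x_2**3 - 6*x_1*x_2 - 48/7*x_2 → -48*x_2**3 + 12*x_1 - 48/7*x_2 - 24
  leading term x_2**3: subtract (48/7)·g_1 from -48*x_2**3 + 12*x_1 - 48/7*x_2 - 24 → 0
The remainder is 0, so this S-polynomial contributes no new basis element.
This is the inner loop of Buchberger's algorithm — each nonzero remainder becomes a new basis element.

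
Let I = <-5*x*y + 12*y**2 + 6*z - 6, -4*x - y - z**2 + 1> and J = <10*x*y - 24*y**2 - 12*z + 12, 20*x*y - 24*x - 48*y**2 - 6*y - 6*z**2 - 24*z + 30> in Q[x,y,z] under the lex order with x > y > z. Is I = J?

For a fixed monomial order, each ideal has a unique reduced Gröbner basis; comparing bases decides equality.
Buchberger on the first generating set:
f_1 = -5*x*y + 12*y**2 + 6*z - 6, LT = x*y.
f_2 = -4*x - y - z**2 + 1, LT = x.

S(f_1,f_2): lcm = x*y. S = -53/20*y**2 - 1/4*y*z**2 + 1/4*y - 6/5*z + 6/5.
  reduce S modulo (f_1, f_2):
  remainder -53/20*y**2 - 1/4*y*z**2 + 1/4*y - 6/5*z + 6/5 ≠ 0; add g_3 = -53/20*y**2 - 1/4*y*z**2 + 1/4*y - 6/5*z + 6/5 to the basis.

The other S-polynomials (S(f_1,g_3), S(f_2,g_3)) all reduce to 0 modulo the current basis, so we have a Gröbner basis.
Inter-reduce: drop elements whose leading term is divisible by another's, tail-reduce, and make monic.
Reduced Gröbner basis: {x + 1/4*y + 1/4*z**2 - 1/4, y**2 + 5/53*y*z**2 - 5/53*y + 24/53*z - 24/53}.

Buchberger on the second generating set:
h_1 = 10*x*y - 24*y**2 - 12*z + 12, LT = x*y.
h_2 = 20*x*y - 24*x - 48*y**2 - 6*y - 6*z**2 - 24*z + 30, LT = x*y.

S(h_1,h_2): lcm = x*y. S = 6/5*x + 3/10*y + 3/10*z**2 - 3/10.
  reduce S modulo (h_1, h_2):
  remainder 6/5*x + 3/10*y + 3/10*z**2 - 3/10 ≠ 0; add k_3 = 6/5*x + 3/10*y + 3/10*z**2 - 3/10 to the basis.

S(h_1,k_3): lcm = x*y. S = -53/20*y**2 - 1/4*y*z**2 + 1/4*y - 6/5*z + 6/5.
  reduce S modulo (h_1, h_2, k_3):
  remainder -53/20*y**2 - 1/4*y*z**2 + 1/4*y - 6/5*z + 6/5 ≠ 0; add k_4 = -53/20*y**2 - 1/4*y*z**2 + 1/4*y - 6/5*z + 6/5 to the basis.

The other S-polynomials (S(h_2,k_3), S(h_1,k_4), S(h_2,k_4), S(k_3,k_4)) all reduce to 0 modulo the current basis, so we have a Gröbner basis.
Inter-reduce: drop elements whose leading term is divisible by another's, tail-reduce, and make monic.
Reduced Gröbner basis: {x + 1/4*y + 1/4*z**2 - 1/4, y**2 + 5/53*y*z**2 - 5/53*y + 24/53*z - 24/53}.

These coincide, so the ideals are equal.

Yes, the ideals are equal.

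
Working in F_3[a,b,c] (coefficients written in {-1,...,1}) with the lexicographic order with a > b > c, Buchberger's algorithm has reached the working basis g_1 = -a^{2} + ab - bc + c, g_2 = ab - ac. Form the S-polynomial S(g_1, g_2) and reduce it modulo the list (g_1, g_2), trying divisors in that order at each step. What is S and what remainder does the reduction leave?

lcm(LM(g_1), LM(g_2)) = a^{2}b.
S = (lcm/LT(g_1))·g_1 − (lcm/LT(g_2))·g_2 = a^{2}c - ab^{2} + b^{2}c - bc.
Reduce S modulo (g_1, g_2) in that order:
  leading term a^{2}c: subtract (-c)·g_1 from a^{2}c - ab^{2} + b^{2}c - bc → -ab^{2} + abc + b^{2}c - bc^{2} - bc + c^{2}
  leading term ab^{2}: subtract (-b)·g_2 from -ab^{2} + abc + b^{2}c - bc^{2} - bc + c^{2} → b^{2}c - bc^{2} - bc + c^{2}
  leading term b^{2}c: no divisor's leading term divides it; move b^{2}c to the remainder.
  leading term bc^{2}: no divisor's leading term divides it; move -bc^{2} to the remainder.
  leading term bc: no divisor's leading term divides it; move -bc to the remainder.
  leading term c^{2}: no divisor's leading term divides it; move c^{2} to the remainder.
The remainder b^{2}c - bc^{2} - bc + c^{2} is nonzero, so it would be added as the next basis element.

S(g_1, g_2) = a^{2}c - ab^{2} + b^{2}c - bc; remainder on division = b^{2}c - bc^{2} - bc + c^{2}.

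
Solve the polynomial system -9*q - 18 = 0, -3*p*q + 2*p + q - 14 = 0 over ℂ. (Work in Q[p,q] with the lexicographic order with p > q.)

{(2, -2)}

Compute a lex Gröbner basis by Buchberger's algorithm.
f_1 = -9*q - 18, LT = q.
f_2 = -3*p*q + 2*p + q - 14, LT = p*q.

S(f_1,f_2): lcm = p*q. S = 8/3*p + 1/3*q - 14/3.
  reduce S modulo (f_1, f_2):
  remainder 8/3*p - 16/3 ≠ 0; add h_3 = 8/3*p - 16/3 to the basis.

The other S-polynomials (S(f_1,h_3), S(f_2,h_3)) all reduce to 0 modulo the current basis, so we have a Gröbner basis.
Inter-reduce: drop elements whose leading term is divisible by another's, tail-reduce, and make monic.
Reduced Gröbner basis: {p - 2, q + 2}.

Since the basis is lex-ordered, q + 2 is univariate in q. Its roots are {-2}. Back-substituting each root into the other basis elements fixes the other coordinates.
  q = -2: the earlier basis element becomes p - 2 = 0, giving p = 2 — point (2, -2).
A lex Gröbner basis triangularizes the system, enabling back-substitution.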